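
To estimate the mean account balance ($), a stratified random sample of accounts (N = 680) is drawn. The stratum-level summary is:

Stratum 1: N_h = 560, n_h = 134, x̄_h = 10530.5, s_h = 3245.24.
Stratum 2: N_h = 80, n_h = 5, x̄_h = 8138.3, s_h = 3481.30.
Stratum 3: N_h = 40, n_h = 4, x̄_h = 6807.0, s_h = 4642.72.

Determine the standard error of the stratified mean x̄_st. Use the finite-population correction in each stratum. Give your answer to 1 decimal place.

SE(x̄_st) ≈ 298.0

V̂(x̄_st) = Σ W_h² (1 − n_h/N_h) s_h²/n_h, with W_h = N_h/N and N = 680:
  stratum 1: (560/680)²·(1 − 134/560)·3245.24²/134 = 40547.9
  stratum 2: (80/680)²·(1 − 5/80)·3481.30²/5 = 31451.9
  stratum 3: (40/680)²·(1 − 4/40)·4642.72²/4 = 16781.5
V̂(x̄_st) = 88781.2
SE(x̄_st) = √88781.2 = 297.962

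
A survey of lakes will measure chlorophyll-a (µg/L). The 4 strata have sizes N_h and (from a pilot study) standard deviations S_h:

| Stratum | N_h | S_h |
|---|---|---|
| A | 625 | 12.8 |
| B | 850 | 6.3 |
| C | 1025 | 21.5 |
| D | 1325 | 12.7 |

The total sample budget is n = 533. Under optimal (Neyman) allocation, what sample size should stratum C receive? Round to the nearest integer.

225

Neyman allocation: n_h = n · N_h S_h / Σ N_i S_i, with n = 533.
  stratum A: N_h·S_h = 625·12.8 = 8000.00
  stratum B: N_h·S_h = 850·6.3 = 5355.00
  stratum C: N_h·S_h = 1025·21.5 = 22037.50
  stratum D: N_h·S_h = 1325·12.7 = 16827.50
Σ N_h S_h = 52220.00
n for stratum C = 533·22037.50/52220.00 = 224.933 → 225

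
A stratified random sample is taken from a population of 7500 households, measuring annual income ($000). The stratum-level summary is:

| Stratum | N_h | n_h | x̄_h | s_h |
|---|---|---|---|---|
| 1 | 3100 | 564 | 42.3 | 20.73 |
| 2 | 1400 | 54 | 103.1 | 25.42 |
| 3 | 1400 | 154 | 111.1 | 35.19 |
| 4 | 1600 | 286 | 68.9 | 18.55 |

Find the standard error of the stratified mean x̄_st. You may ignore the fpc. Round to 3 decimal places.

SE(x̄_st) ≈ 0.939

V̂(x̄_st) = Σ W_h² s_h²/n_h, with W_h = N_h/N and N = 7500:
  stratum 1: (3100/7500)²·20.73²/564 = 0.130173
  stratum 2: (1400/7500)²·25.42²/54 = 0.416957
  stratum 3: (1400/7500)²·35.19²/154 = 0.280189
  stratum 4: (1600/7500)²·18.55²/286 = 0.0547569
V̂(x̄_st) = 0.882076
SE(x̄_st) = √0.882076 = 0.939189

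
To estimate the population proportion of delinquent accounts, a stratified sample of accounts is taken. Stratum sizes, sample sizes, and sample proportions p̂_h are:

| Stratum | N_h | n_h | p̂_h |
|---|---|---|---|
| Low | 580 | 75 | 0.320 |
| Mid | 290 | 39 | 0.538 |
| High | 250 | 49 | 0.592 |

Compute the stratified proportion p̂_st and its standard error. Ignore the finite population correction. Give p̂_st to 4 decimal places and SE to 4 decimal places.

N = 1120; stratum weights W_h = N_h/N.
p̂_st = Σ W_h p̂_h = (580·0.320 + 290·0.538 + 250·0.592)/1120 = 0.43716
V̂(p̂_st) = Σ W_h² p̂_h(1−p̂_h)/(n_h−1):
  stratum Low: (580/1120)²·0.320·0.680/74 = 0.000788582
  stratum Mid: (290/1120)²·0.538·0.462/38 = 0.000438531
  stratum High: (250/1120)²·0.592·0.408/48 = 0.000250717
V̂(p̂_st) = 0.00147783; SE = √V̂ = 0.0384426

p̂_st ≈ 0.4372, SE ≈ 0.0384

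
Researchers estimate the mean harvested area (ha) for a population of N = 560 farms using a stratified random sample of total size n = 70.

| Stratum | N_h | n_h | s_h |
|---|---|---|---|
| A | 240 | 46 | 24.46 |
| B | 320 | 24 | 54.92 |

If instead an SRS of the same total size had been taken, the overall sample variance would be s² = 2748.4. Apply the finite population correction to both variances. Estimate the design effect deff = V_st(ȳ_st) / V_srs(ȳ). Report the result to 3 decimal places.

V̂(ȳ_st) = Σ W_h² (1 − n_h/N_h) s_h²/n_h, with W_h = N_h/N and N = 560:
  stratum A: (240/560)²·(1 − 46/240)·24.46²/46 = 1.93104
  stratum B: (320/560)²·(1 − 24/320)·54.92²/24 = 37.9591
V_st = 39.8901
V_srs = (1 − 70/560)·2748.4/70 = 34.355
deff = V_st / V_srs = 39.8901/34.355 = 1.1611

deff ≈ 1.161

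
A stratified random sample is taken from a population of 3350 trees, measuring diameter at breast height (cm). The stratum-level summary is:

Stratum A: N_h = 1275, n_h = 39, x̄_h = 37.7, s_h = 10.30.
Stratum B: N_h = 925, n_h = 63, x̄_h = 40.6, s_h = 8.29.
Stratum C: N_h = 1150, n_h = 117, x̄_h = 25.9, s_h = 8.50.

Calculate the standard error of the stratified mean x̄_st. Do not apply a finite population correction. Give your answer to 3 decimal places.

SE(x̄_st) ≈ 0.742

V̂(x̄_st) = Σ W_h² s_h²/n_h, with W_h = N_h/N and N = 3350:
  stratum A: (1275/3350)²·10.30²/39 = 0.39404
  stratum B: (925/3350)²·8.29²/63 = 0.0831692
  stratum C: (1150/3350)²·8.50²/117 = 0.072771
V̂(x̄_st) = 0.54998
SE(x̄_st) = √0.54998 = 0.741607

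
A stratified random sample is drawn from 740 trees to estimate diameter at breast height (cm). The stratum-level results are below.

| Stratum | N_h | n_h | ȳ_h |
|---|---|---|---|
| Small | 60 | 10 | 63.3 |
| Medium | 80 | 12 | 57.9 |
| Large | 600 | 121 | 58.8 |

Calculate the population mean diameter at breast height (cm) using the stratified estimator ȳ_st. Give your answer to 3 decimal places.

ȳ_st ≈ 59.068

N = Σ N_h = 740. Stratum weights W_h = N_h/N.
ȳ_st = (60·63.3 + 80·57.9 + 600·58.8) / 740 = 59.06757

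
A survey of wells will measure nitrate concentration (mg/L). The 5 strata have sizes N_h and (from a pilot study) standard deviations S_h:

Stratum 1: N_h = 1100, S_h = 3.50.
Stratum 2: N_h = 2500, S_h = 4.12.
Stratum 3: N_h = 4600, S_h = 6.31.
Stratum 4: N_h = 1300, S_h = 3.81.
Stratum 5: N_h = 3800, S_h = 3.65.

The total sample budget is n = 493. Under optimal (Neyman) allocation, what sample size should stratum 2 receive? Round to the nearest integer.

82

Neyman allocation: n_h = n · N_h S_h / Σ N_i S_i, with n = 493.
  stratum 1: N_h·S_h = 1100·3.50 = 3850.00
  stratum 2: N_h·S_h = 2500·4.12 = 10300.00
  stratum 3: N_h·S_h = 4600·6.31 = 29026.00
  stratum 4: N_h·S_h = 1300·3.81 = 4953.00
  stratum 5: N_h·S_h = 3800·3.65 = 13870.00
Σ N_h S_h = 61999.00
n for stratum 2 = 493·10300.00/61999.00 = 81.903 → 82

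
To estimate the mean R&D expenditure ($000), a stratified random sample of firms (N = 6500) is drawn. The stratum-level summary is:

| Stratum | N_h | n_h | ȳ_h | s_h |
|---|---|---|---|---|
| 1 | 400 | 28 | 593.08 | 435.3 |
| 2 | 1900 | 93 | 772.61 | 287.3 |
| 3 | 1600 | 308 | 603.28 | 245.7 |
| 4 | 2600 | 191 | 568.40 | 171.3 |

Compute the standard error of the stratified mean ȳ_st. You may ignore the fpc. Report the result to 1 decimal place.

SE(ȳ_st) ≈ 11.7

V̂(ȳ_st) = Σ W_h² s_h²/n_h, with W_h = N_h/N and N = 6500:
  stratum 1: (400/6500)²·435.3²/28 = 25.6279
  stratum 2: (1900/6500)²·287.3²/93 = 75.8348
  stratum 3: (1600/6500)²·245.7²/308 = 11.8761
  stratum 4: (2600/6500)²·171.3²/191 = 24.5811
V̂(ȳ_st) = 137.92
SE(ȳ_st) = √137.92 = 11.7439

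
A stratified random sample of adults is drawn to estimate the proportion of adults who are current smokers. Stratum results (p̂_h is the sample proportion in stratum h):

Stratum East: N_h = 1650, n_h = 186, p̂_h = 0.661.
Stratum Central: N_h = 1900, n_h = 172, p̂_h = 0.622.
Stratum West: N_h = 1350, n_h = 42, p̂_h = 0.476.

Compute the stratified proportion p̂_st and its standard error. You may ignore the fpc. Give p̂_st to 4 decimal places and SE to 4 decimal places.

N = 4900; stratum weights W_h = N_h/N.
p̂_st = Σ W_h p̂_h = (1650·0.661 + 1900·0.622 + 1350·0.476)/4900 = 0.59491
V̂(p̂_st) = Σ W_h² p̂_h(1−p̂_h)/(n_h−1):
  stratum East: (1650/4900)²·0.661·0.339/185 = 0.000137343
  stratum Central: (1900/4900)²·0.622·0.378/171 = 0.000206729
  stratum West: (1350/4900)²·0.476·0.524/41 = 0.000461774
V̂(p̂_st) = 0.000805846; SE = √V̂ = 0.0283874

p̂_st ≈ 0.5949, SE ≈ 0.0284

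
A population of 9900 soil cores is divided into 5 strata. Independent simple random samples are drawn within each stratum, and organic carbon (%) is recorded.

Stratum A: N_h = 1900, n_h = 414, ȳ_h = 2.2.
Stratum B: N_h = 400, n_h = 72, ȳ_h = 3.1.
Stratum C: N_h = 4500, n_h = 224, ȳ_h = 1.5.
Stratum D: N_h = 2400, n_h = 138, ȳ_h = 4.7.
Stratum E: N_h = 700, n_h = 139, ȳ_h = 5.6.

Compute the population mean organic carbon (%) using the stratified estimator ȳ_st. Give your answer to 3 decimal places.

N = Σ N_h = 9900. Stratum weights W_h = N_h/N.
ȳ_st = (1900·2.2 + 400·3.1 + 4500·1.5 + 2400·4.7 + 700·5.6) / 9900 = 2.76465

ȳ_st ≈ 2.765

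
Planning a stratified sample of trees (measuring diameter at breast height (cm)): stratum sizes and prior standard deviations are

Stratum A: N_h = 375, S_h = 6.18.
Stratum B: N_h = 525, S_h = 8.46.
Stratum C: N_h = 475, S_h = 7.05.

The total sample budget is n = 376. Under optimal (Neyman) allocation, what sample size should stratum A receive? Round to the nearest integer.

Neyman allocation: n_h = n · N_h S_h / Σ N_i S_i, with n = 376.
  stratum A: N_h·S_h = 375·6.18 = 2317.50
  stratum B: N_h·S_h = 525·8.46 = 4441.50
  stratum C: N_h·S_h = 475·7.05 = 3348.75
Σ N_h S_h = 10107.75
n for stratum A = 376·2317.50/10107.75 = 86.209 → 86

86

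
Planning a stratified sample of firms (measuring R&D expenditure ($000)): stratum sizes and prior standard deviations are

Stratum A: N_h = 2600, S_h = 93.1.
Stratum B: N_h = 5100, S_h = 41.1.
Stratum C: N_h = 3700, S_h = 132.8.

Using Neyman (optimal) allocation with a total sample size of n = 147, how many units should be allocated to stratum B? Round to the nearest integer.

33

Neyman allocation: n_h = n · N_h S_h / Σ N_i S_i, with n = 147.
  stratum A: N_h·S_h = 2600·93.1 = 242060.00
  stratum B: N_h·S_h = 5100·41.1 = 209610.00
  stratum C: N_h·S_h = 3700·132.8 = 491360.00
Σ N_h S_h = 943030.00
n for stratum B = 147·209610.00/943030.00 = 32.674 → 33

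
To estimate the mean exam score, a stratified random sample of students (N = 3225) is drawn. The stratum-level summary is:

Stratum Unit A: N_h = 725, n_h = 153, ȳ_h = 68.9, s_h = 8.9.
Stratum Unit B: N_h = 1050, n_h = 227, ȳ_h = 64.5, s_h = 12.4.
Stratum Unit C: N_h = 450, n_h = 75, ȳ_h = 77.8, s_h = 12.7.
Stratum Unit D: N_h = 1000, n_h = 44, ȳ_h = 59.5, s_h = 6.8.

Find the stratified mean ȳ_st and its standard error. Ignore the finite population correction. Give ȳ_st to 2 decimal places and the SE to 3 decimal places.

ȳ_st ≈ 65.79, SE ≈ 0.491

ȳ_st = Σ W_h ȳ_h = (725·68.9 + 1050·64.5 + 450·77.8 + 1000·59.5)/3225 = 65.79457
V̂(ȳ_st) = Σ W_h² s_h²/n_h, with W_h = N_h/N and N = 3225:
  stratum Unit A: (725/3225)²·8.9²/153 = 0.0261641
  stratum Unit B: (1050/3225)²·12.4²/227 = 0.071802
  stratum Unit C: (450/3225)²·12.7²/75 = 0.0418708
  stratum Unit D: (1000/3225)²·6.8²/44 = 0.101043
V̂(ȳ_st) = 0.24088
SE(ȳ_st) = √0.24088 = 0.490795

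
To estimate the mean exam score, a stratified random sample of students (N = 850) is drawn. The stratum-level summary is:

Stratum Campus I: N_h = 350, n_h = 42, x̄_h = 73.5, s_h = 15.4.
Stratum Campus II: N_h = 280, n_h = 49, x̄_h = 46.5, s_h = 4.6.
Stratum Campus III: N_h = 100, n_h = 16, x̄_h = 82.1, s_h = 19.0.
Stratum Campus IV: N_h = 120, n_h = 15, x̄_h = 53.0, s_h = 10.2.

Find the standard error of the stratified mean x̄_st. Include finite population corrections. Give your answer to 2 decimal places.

SE(x̄_st) ≈ 1.12

V̂(x̄_st) = Σ W_h² (1 − n_h/N_h) s_h²/n_h, with W_h = N_h/N and N = 850:
  stratum Campus I: (350/850)²·(1 − 42/350)·15.4²/42 = 0.842506
  stratum Campus II: (280/850)²·(1 − 49/280)·4.6²/49 = 0.0386591
  stratum Campus III: (100/850)²·(1 − 16/100)·19.0²/16 = 0.262318
  stratum Campus IV: (120/850)²·(1 − 15/120)·10.2²/15 = 0.12096
V̂(x̄_st) = 1.26444
SE(x̄_st) = √1.26444 = 1.12447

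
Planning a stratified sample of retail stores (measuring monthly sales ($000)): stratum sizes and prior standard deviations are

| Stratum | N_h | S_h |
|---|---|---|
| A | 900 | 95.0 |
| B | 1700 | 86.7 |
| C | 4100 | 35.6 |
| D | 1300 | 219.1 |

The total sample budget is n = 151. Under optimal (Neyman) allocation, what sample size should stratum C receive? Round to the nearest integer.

33

Neyman allocation: n_h = n · N_h S_h / Σ N_i S_i, with n = 151.
  stratum A: N_h·S_h = 900·95.0 = 85500.00
  stratum B: N_h·S_h = 1700·86.7 = 147390.00
  stratum C: N_h·S_h = 4100·35.6 = 145960.00
  stratum D: N_h·S_h = 1300·219.1 = 284830.00
Σ N_h S_h = 663680.00
n for stratum C = 151·145960.00/663680.00 = 33.209 → 33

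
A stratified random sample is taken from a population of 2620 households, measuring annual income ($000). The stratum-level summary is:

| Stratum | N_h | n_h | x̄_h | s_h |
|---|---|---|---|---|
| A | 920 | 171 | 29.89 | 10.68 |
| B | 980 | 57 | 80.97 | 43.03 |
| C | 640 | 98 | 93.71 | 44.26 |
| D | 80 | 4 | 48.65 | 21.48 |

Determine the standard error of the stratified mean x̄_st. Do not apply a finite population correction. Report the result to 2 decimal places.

SE(x̄_st) ≈ 2.43

V̂(x̄_st) = Σ W_h² s_h²/n_h, with W_h = N_h/N and N = 2620:
  stratum A: (920/2620)²·10.68²/171 = 0.0822469
  stratum B: (980/2620)²·43.03²/57 = 4.54483
  stratum C: (640/2620)²·44.26²/98 = 1.19276
  stratum D: (80/2620)²·21.48²/4 = 0.107544
V̂(x̄_st) = 5.92738
SE(x̄_st) = √5.92738 = 2.43462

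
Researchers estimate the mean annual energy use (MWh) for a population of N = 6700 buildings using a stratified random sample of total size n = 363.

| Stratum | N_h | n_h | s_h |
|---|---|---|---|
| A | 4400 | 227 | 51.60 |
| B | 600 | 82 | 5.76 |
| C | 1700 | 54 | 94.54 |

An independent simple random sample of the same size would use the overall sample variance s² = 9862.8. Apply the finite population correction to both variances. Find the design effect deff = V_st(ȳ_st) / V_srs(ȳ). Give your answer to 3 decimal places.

V̂(ȳ_st) = Σ W_h² (1 − n_h/N_h) s_h²/n_h, with W_h = N_h/N and N = 6700:
  stratum A: (4400/6700)²·(1 − 227/4400)·51.60²/227 = 4.79761
  stratum B: (600/6700)²·(1 − 82/600)·5.76²/82 = 0.00280132
  stratum C: (1700/6700)²·(1 − 54/1700)·94.54²/54 = 10.3173
V_st = 15.1177
V_srs = (1 − 363/6700)·9862.8/363 = 25.6982
deff = V_st / V_srs = 15.1177/25.6982 = 0.5883

deff ≈ 0.588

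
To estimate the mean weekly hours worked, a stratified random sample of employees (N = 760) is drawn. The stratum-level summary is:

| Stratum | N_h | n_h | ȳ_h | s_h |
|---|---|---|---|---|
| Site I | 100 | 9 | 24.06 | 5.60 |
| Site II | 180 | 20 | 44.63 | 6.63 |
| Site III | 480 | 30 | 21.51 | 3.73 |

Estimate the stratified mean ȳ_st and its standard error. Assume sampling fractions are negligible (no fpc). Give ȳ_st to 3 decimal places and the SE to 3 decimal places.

ȳ_st ≈ 27.321, SE ≈ 0.607

ȳ_st = Σ W_h ȳ_h = (100·24.06 + 180·44.63 + 480·21.51)/760 = 27.32132
V̂(ȳ_st) = Σ W_h² s_h²/n_h, with W_h = N_h/N and N = 760:
  stratum Site I: (100/760)²·5.60²/9 = 0.0603263
  stratum Site II: (180/760)²·6.63²/20 = 0.123286
  stratum Site III: (480/760)²·3.73²/30 = 0.184991
V̂(ȳ_st) = 0.368604
SE(ȳ_st) = √0.368604 = 0.607128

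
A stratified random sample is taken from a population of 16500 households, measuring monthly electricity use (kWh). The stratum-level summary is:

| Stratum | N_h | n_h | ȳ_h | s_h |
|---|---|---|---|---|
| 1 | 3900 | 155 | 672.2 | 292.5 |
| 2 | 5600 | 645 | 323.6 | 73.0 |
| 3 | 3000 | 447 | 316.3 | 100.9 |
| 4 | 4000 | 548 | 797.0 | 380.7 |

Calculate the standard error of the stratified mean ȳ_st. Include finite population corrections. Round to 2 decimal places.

V̂(ȳ_st) = Σ W_h² (1 − n_h/N_h) s_h²/n_h, with W_h = N_h/N and N = 16500:
  stratum 1: (3900/16500)²·(1 − 155/3900)·292.5²/155 = 29.6121
  stratum 2: (5600/16500)²·(1 − 645/5600)·73.0²/645 = 0.842073
  stratum 3: (3000/16500)²·(1 − 447/3000)·100.9²/447 = 0.640736
  stratum 4: (4000/16500)²·(1 − 548/4000)·380.7²/548 = 13.4137
V̂(ȳ_st) = 44.5086
SE(ȳ_st) = √44.5086 = 6.67147

SE(ȳ_st) ≈ 6.67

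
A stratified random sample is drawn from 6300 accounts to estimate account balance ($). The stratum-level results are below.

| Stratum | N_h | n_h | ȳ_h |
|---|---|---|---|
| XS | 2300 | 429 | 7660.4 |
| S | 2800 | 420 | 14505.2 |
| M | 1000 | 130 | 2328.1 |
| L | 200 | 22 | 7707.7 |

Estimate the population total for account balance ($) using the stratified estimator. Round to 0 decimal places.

τ̂_st ≈ 62103120

τ̂_st = Σ N_h ȳ_h = 2300·7660.4 + 2800·14505.2 + 1000·2328.1 + 200·7707.7 = 62103120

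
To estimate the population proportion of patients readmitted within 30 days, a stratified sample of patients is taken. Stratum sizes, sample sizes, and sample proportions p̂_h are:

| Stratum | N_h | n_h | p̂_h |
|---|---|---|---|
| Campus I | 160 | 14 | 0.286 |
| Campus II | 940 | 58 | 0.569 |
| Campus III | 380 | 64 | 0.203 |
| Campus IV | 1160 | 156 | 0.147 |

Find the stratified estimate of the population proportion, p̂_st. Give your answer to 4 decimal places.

N = 2640; stratum weights W_h = N_h/N.
p̂_st = Σ W_h p̂_h = (160·0.286 + 940·0.569 + 380·0.203 + 1160·0.147)/2640 = 0.31374

p̂_st ≈ 0.3137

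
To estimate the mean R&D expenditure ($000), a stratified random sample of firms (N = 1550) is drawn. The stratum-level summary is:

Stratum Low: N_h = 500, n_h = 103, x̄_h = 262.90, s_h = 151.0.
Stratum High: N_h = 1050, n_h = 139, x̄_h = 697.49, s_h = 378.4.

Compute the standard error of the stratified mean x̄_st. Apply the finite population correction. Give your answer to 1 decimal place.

SE(x̄_st) ≈ 20.7

V̂(x̄_st) = Σ W_h² (1 − n_h/N_h) s_h²/n_h, with W_h = N_h/N and N = 1550:
  stratum Low: (500/1550)²·(1 − 103/500)·151.0²/103 = 18.29
  stratum High: (1050/1550)²·(1 − 139/1050)·378.4²/139 = 410.14
V̂(x̄_st) = 428.43
SE(x̄_st) = √428.43 = 20.6985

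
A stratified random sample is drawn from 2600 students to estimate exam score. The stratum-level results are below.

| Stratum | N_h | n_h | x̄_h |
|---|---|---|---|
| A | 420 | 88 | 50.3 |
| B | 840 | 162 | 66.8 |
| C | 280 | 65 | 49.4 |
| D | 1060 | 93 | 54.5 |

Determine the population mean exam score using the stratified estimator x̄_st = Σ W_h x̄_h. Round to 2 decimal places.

N = Σ N_h = 2600. Stratum weights W_h = N_h/N.
x̄_st = (420·50.3 + 840·66.8 + 280·49.4 + 1060·54.5) / 2600 = 57.2462

x̄_st ≈ 57.25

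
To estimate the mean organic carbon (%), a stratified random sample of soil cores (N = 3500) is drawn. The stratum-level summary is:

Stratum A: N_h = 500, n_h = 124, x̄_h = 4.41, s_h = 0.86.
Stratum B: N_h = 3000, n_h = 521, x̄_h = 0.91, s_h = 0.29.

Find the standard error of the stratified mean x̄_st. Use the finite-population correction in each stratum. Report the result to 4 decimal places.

SE(x̄_st) ≈ 0.0138

V̂(x̄_st) = Σ W_h² (1 − n_h/N_h) s_h²/n_h, with W_h = N_h/N and N = 3500:
  stratum A: (500/3500)²·(1 − 124/500)·0.86²/124 = 9.15371e-05
  stratum B: (3000/3500)²·(1 − 521/3000)·0.29²/521 = 9.79986e-05
V̂(x̄_st) = 0.000189536
SE(x̄_st) = √0.000189536 = 0.0137672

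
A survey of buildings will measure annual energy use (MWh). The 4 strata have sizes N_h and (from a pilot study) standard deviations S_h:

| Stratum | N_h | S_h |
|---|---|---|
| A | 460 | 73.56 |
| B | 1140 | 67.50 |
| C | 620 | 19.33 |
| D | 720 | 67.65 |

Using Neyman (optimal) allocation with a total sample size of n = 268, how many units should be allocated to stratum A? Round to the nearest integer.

53

Neyman allocation: n_h = n · N_h S_h / Σ N_i S_i, with n = 268.
  stratum A: N_h·S_h = 460·73.56 = 33837.60
  stratum B: N_h·S_h = 1140·67.50 = 76950.00
  stratum C: N_h·S_h = 620·19.33 = 11984.60
  stratum D: N_h·S_h = 720·67.65 = 48708.00
Σ N_h S_h = 171480.20
n for stratum A = 268·33837.60/171480.20 = 52.884 → 53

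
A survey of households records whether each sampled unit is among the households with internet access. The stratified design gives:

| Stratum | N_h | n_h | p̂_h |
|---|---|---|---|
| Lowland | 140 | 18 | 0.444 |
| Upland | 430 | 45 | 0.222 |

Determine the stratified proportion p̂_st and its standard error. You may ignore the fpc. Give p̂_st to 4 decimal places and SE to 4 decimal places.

N = 570; stratum weights W_h = N_h/N.
p̂_st = Σ W_h p̂_h = (140·0.444 + 430·0.222)/570 = 0.27653
V̂(p̂_st) = Σ W_h² p̂_h(1−p̂_h)/(n_h−1):
  stratum Lowland: (140/570)²·0.444·0.556/17 = 0.000876022
  stratum Upland: (430/570)²·0.222·0.778/44 = 0.00223392
V̂(p̂_st) = 0.00310994; SE = √V̂ = 0.0557668

p̂_st ≈ 0.2765, SE ≈ 0.0558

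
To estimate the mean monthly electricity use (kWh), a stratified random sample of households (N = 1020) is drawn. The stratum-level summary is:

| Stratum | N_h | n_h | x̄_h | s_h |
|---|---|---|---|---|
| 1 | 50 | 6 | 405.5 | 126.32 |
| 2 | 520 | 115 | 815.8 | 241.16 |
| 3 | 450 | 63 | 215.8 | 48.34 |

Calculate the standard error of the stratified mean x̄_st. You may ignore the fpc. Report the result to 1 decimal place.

V̂(x̄_st) = Σ W_h² s_h²/n_h, with W_h = N_h/N and N = 1020:
  stratum 1: (50/1020)²·126.32²/6 = 6.39047
  stratum 2: (520/1020)²·241.16²/115 = 131.437
  stratum 3: (450/1020)²·48.34²/63 = 7.21934
V̂(x̄_st) = 145.047
SE(x̄_st) = √145.047 = 12.0436

SE(x̄_st) ≈ 12.0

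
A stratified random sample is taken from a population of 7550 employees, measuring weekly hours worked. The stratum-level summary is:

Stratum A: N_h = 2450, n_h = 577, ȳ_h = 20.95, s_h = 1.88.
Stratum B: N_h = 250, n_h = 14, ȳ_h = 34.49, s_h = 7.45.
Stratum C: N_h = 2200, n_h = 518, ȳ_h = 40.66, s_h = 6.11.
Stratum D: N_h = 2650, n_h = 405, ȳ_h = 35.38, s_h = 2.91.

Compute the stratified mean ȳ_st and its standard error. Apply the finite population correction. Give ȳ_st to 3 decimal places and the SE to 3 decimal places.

ȳ_st ≈ 32.206, SE ≈ 0.107

ȳ_st = Σ W_h ȳ_h = (2450·20.95 + 250·34.49 + 2200·40.66 + 2650·35.38)/7550 = 32.20649
V̂(ȳ_st) = Σ W_h² (1 − n_h/N_h) s_h²/n_h, with W_h = N_h/N and N = 7550:
  stratum A: (2450/7550)²·(1 − 577/2450)·1.88²/577 = 0.000493117
  stratum B: (250/7550)²·(1 − 14/250)·7.45²/14 = 0.00410339
  stratum C: (2200/7550)²·(1 − 518/2200)·6.11²/518 = 0.00467851
  stratum D: (2650/7550)²·(1 − 405/2650)·2.91²/405 = 0.00218222
V̂(ȳ_st) = 0.0114572
SE(ȳ_st) = √0.0114572 = 0.107038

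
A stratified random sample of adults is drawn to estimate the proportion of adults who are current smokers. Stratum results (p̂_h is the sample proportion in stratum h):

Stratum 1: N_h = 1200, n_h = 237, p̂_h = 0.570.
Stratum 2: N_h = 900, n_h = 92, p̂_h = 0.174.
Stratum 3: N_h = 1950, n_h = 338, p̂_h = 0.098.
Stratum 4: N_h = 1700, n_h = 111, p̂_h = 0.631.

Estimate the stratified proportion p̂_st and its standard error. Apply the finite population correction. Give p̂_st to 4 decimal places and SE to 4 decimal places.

p̂_st ≈ 0.3660, SE ≈ 0.0164

N = 5750; stratum weights W_h = N_h/N.
p̂_st = Σ W_h p̂_h = (1200·0.570 + 900·0.174 + 1950·0.098 + 1700·0.631)/5750 = 0.36598
V̂(p̂_st) = Σ W_h² (1 − n_h/N_h) p̂_h(1−p̂_h)/(n_h−1):
  stratum 1: (1200/5750)²·(1 − 237/1200)·0.570·0.430/236 = 3.62997e-05
  stratum 2: (900/5750)²·(1 − 92/900)·0.174·0.826/91 = 3.47381e-05
  stratum 3: (1950/5750)²·(1 − 338/1950)·0.098·0.902/337 = 2.49383e-05
  stratum 4: (1700/5750)²·(1 − 111/1700)·0.631·0.369/110 = 0.000172942
V̂(p̂_st) = 0.000268918; SE = √V̂ = 0.0163987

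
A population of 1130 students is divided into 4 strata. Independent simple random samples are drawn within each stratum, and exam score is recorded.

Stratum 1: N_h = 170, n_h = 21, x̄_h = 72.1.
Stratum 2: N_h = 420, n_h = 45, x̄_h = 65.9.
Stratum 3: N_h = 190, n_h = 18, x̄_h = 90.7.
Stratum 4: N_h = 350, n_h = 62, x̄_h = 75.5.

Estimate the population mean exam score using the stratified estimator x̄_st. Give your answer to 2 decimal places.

x̄_st ≈ 73.98

N = Σ N_h = 1130. Stratum weights W_h = N_h/N.
x̄_st = (170·72.1 + 420·65.9 + 190·90.7 + 350·75.5) / 1130 = 73.9761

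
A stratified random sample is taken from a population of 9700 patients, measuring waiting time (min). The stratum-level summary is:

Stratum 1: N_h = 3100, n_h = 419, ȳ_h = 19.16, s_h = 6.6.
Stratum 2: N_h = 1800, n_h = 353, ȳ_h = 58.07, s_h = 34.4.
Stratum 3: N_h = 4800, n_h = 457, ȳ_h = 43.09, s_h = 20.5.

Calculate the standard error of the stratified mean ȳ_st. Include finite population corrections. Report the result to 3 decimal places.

V̂(ȳ_st) = Σ W_h² (1 − n_h/N_h) s_h²/n_h, with W_h = N_h/N and N = 9700:
  stratum 1: (3100/9700)²·(1 − 419/3100)·6.6²/419 = 0.00918309
  stratum 2: (1800/9700)²·(1 − 353/1800)·34.4²/353 = 0.0927982
  stratum 3: (4800/9700)²·(1 − 457/4800)·20.5²/457 = 0.203741
V̂(ȳ_st) = 0.305723
SE(ȳ_st) = √0.305723 = 0.552922

SE(ȳ_st) ≈ 0.553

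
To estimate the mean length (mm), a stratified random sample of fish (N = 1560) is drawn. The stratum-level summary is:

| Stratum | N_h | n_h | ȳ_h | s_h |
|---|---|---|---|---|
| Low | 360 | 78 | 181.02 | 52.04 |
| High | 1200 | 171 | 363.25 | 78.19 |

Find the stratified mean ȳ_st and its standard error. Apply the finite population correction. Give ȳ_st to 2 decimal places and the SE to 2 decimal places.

ȳ_st ≈ 321.20, SE ≈ 4.43

ȳ_st = Σ W_h ȳ_h = (360·181.02 + 1200·363.25)/1560 = 321.19692
V̂(ȳ_st) = Σ W_h² (1 − n_h/N_h) s_h²/n_h, with W_h = N_h/N and N = 1560:
  stratum Low: (360/1560)²·(1 − 78/360)·52.04²/78 = 1.44838
  stratum High: (1200/1560)²·(1 − 171/1200)·78.19²/171 = 18.1407
V̂(ȳ_st) = 19.5891
SE(ȳ_st) = √19.5891 = 4.42595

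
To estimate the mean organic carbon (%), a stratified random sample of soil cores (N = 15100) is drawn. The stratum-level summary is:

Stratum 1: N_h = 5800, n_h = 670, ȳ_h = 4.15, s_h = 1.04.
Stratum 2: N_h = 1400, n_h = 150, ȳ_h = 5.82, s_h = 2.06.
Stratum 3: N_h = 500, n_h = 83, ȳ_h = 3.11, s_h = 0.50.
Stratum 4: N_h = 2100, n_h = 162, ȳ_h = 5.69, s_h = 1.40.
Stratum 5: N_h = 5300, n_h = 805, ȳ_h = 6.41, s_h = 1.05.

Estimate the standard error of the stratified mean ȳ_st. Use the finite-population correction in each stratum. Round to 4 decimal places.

V̂(ȳ_st) = Σ W_h² (1 − n_h/N_h) s_h²/n_h, with W_h = N_h/N and N = 15100:
  stratum 1: (5800/15100)²·(1 − 670/5800)·1.04²/670 = 0.000210661
  stratum 2: (1400/15100)²·(1 − 150/1400)·2.06²/150 = 0.000217134
  stratum 3: (500/15100)²·(1 − 83/500)·0.50²/83 = 2.75432e-06
  stratum 4: (2100/15100)²·(1 − 162/2100)·1.40²/162 = 0.000215953
  stratum 5: (5300/15100)²·(1 − 805/5300)·1.05²/805 = 0.000143098
V̂(ȳ_st) = 0.0007896
SE(ȳ_st) = √0.0007896 = 0.0280998

SE(ȳ_st) ≈ 0.0281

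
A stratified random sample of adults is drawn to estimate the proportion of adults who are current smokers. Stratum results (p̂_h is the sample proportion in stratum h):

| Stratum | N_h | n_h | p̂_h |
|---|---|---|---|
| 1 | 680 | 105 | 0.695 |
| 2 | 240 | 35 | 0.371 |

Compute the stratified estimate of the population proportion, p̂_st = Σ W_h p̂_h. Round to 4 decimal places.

N = 920; stratum weights W_h = N_h/N.
p̂_st = Σ W_h p̂_h = (680·0.695 + 240·0.371)/920 = 0.61048

p̂_st ≈ 0.6105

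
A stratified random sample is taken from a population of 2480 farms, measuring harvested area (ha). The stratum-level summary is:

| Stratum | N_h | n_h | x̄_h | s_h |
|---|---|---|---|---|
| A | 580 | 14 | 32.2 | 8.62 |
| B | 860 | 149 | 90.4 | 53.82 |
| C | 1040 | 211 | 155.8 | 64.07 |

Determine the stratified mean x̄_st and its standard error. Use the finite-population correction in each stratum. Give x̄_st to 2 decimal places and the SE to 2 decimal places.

x̄_st ≈ 104.21, SE ≈ 2.22

x̄_st = Σ W_h x̄_h = (580·32.2 + 860·90.4 + 1040·155.8)/2480 = 104.21452
V̂(x̄_st) = Σ W_h² (1 − n_h/N_h) s_h²/n_h, with W_h = N_h/N and N = 2480:
  stratum A: (580/2480)²·(1 − 14/580)·8.62²/14 = 0.283288
  stratum B: (860/2480)²·(1 − 149/860)·53.82²/149 = 1.93271
  stratum C: (1040/2480)²·(1 − 211/1040)·64.07²/211 = 2.72717
V̂(x̄_st) = 4.94316
SE(x̄_st) = √4.94316 = 2.22332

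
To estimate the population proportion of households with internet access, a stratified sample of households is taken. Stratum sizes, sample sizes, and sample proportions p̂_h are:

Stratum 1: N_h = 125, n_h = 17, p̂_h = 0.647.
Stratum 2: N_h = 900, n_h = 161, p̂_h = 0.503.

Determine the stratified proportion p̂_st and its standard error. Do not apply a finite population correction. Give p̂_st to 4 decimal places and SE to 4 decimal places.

N = 1025; stratum weights W_h = N_h/N.
p̂_st = Σ W_h p̂_h = (125·0.647 + 900·0.503)/1025 = 0.52056
V̂(p̂_st) = Σ W_h² p̂_h(1−p̂_h)/(n_h−1):
  stratum 1: (125/1025)²·0.647·0.353/16 = 0.000212291
  stratum 2: (900/1025)²·0.503·0.497/160 = 0.0012046
V̂(p̂_st) = 0.00141689; SE = √V̂ = 0.0376416

p̂_st ≈ 0.5206, SE ≈ 0.0376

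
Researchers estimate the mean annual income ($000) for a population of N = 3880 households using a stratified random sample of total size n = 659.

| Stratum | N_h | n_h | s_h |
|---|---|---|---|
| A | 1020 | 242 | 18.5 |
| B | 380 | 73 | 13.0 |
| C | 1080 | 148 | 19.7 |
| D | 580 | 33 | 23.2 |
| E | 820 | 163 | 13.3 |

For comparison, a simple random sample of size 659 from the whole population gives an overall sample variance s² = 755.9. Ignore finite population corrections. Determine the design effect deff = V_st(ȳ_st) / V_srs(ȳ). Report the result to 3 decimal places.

deff ≈ 0.642

V̂(ȳ_st) = Σ W_h² s_h²/n_h, with W_h = N_h/N and N = 3880:
  stratum A: (1020/3880)²·18.5²/242 = 0.0977383
  stratum B: (380/3880)²·13.0²/73 = 0.0222059
  stratum C: (1080/3880)²·19.7²/148 = 0.203168
  stratum D: (580/3880)²·23.2²/33 = 0.364464
  stratum E: (820/3880)²·13.3²/163 = 0.0484708
V_st = 0.736047
V_srs = s²/n = 755.9/659 = 1.14704
deff = V_st / V_srs = 0.736047/1.14704 = 0.6417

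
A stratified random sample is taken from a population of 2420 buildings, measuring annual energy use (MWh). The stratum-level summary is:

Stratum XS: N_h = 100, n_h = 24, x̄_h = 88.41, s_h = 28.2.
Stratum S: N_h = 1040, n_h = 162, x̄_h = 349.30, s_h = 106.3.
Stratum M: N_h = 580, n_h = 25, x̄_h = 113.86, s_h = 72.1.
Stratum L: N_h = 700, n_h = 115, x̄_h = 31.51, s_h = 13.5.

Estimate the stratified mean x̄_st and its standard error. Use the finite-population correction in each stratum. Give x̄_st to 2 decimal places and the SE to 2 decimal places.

x̄_st = Σ W_h x̄_h = (100·88.41 + 1040·349.30 + 580·113.86 + 700·31.51)/2420 = 190.16893
V̂(x̄_st) = Σ W_h² (1 − n_h/N_h) s_h²/n_h, with W_h = N_h/N and N = 2420:
  stratum XS: (100/2420)²·(1 − 24/100)·28.2²/24 = 0.0430001
  stratum S: (1040/2420)²·(1 − 162/1040)·106.3²/162 = 10.8755
  stratum M: (580/2420)²·(1 − 25/580)·72.1²/25 = 11.4293
  stratum L: (700/2420)²·(1 − 115/700)·13.5²/115 = 0.110814
V̂(x̄_st) = 22.4586
SE(x̄_st) = √22.4586 = 4.73905

x̄_st ≈ 190.17, SE ≈ 4.74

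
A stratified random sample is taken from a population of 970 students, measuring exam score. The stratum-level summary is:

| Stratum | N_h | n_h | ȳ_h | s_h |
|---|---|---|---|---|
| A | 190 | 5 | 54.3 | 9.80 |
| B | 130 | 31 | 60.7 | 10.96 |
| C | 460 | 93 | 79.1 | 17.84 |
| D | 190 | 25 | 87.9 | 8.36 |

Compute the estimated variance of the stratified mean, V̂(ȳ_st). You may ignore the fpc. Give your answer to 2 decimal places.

V̂(ȳ_st) = Σ W_h² s_h²/n_h, with W_h = N_h/N and N = 970:
  stratum A: (190/970)²·9.80²/5 = 0.736963
  stratum B: (130/970)²·10.96²/31 = 0.0695989
  stratum C: (460/970)²·17.84²/93 = 0.769625
  stratum D: (190/970)²·8.36²/25 = 0.10726
V̂(ȳ_st) = 1.68345

V̂(ȳ_st) ≈ 1.68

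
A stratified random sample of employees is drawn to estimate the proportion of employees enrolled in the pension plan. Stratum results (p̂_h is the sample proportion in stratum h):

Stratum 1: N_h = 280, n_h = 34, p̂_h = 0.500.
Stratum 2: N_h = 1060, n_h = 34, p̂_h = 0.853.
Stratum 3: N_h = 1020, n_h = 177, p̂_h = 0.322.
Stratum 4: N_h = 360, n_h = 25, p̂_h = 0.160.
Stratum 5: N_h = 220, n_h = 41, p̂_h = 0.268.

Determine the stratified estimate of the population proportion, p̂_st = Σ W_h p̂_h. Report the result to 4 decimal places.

N = 2940; stratum weights W_h = N_h/N.
p̂_st = Σ W_h p̂_h = (280·0.500 + 1060·0.853 + 1020·0.322 + 360·0.160 + 220·0.268)/2940 = 0.50652

p̂_st ≈ 0.5065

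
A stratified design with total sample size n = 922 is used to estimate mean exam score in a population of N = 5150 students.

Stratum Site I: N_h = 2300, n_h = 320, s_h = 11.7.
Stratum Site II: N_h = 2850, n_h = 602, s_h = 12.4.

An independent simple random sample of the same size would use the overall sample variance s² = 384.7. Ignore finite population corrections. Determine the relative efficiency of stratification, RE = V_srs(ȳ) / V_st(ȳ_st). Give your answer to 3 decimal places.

RE ≈ 2.551

V̂(ȳ_st) = Σ W_h² s_h²/n_h, with W_h = N_h/N and N = 5150:
  stratum Site I: (2300/5150)²·11.7²/320 = 0.0853224
  stratum Site II: (2850/5150)²·12.4²/602 = 0.0782208
V_st = 0.163543
V_srs = s²/n = 384.7/922 = 0.417245
Relative efficiency = V_srs / V_st = 0.417245/0.163543 = 2.5513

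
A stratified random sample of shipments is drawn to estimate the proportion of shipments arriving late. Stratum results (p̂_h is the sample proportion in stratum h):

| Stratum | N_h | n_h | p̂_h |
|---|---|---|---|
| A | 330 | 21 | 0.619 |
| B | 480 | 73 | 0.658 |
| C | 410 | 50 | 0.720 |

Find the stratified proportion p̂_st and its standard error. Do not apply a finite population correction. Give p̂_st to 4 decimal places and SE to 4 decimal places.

p̂_st ≈ 0.6683, SE ≈ 0.0426

N = 1220; stratum weights W_h = N_h/N.
p̂_st = Σ W_h p̂_h = (330·0.619 + 480·0.658 + 410·0.720)/1220 = 0.66829
V̂(p̂_st) = Σ W_h² p̂_h(1−p̂_h)/(n_h−1):
  stratum A: (330/1220)²·0.619·0.381/20 = 0.000862768
  stratum B: (480/1220)²·0.658·0.342/72 = 0.000483818
  stratum C: (410/1220)²·0.720·0.280/49 = 0.000464668
V̂(p̂_st) = 0.00181125; SE = √V̂ = 0.0425588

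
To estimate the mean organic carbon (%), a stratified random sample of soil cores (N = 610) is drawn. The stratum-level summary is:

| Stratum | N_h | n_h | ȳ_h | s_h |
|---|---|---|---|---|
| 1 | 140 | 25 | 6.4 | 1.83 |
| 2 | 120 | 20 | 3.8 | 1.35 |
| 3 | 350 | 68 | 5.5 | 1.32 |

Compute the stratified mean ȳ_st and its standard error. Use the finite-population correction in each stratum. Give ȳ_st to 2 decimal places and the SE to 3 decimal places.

ȳ_st ≈ 5.37, SE ≈ 0.125

ȳ_st = Σ W_h ȳ_h = (140·6.4 + 120·3.8 + 350·5.5)/610 = 5.37213
V̂(ȳ_st) = Σ W_h² (1 − n_h/N_h) s_h²/n_h, with W_h = N_h/N and N = 610:
  stratum 1: (140/610)²·(1 − 25/140)·1.83²/25 = 0.005796
  stratum 2: (120/610)²·(1 − 20/120)·1.35²/20 = 0.00293873
  stratum 3: (350/610)²·(1 − 68/350)·1.32²/68 = 0.00679667
V̂(ȳ_st) = 0.0155314
SE(ȳ_st) = √0.0155314 = 0.124625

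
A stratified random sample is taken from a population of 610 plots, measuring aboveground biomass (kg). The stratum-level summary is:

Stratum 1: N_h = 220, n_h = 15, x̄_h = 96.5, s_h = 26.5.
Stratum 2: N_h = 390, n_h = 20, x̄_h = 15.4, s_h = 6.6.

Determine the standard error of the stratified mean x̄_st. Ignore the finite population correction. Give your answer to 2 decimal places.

V̂(x̄_st) = Σ W_h² s_h²/n_h, with W_h = N_h/N and N = 610:
  stratum 1: (220/610)²·26.5²/15 = 6.08956
  stratum 2: (390/610)²·6.6²/20 = 0.890282
V̂(x̄_st) = 6.97985
SE(x̄_st) = √6.97985 = 2.64194

SE(x̄_st) ≈ 2.64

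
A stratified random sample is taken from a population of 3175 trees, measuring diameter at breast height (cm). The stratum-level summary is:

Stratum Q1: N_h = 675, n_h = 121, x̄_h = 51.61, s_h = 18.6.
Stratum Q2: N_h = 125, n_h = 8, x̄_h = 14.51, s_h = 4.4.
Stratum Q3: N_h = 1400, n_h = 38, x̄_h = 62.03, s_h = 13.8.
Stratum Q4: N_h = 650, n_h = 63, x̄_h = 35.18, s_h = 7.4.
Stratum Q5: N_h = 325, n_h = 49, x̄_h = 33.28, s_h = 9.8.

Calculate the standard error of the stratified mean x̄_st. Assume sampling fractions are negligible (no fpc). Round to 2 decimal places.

V̂(x̄_st) = Σ W_h² s_h²/n_h, with W_h = N_h/N and N = 3175:
  stratum Q1: (675/3175)²·18.6²/121 = 0.129229
  stratum Q2: (125/3175)²·4.4²/8 = 0.00375101
  stratum Q3: (1400/3175)²·13.8²/38 = 0.974413
  stratum Q4: (650/3175)²·7.4²/63 = 0.0364302
  stratum Q5: (325/3175)²·9.8²/49 = 0.0205369
V̂(x̄_st) = 1.16436
SE(x̄_st) = √1.16436 = 1.07906

SE(x̄_st) ≈ 1.08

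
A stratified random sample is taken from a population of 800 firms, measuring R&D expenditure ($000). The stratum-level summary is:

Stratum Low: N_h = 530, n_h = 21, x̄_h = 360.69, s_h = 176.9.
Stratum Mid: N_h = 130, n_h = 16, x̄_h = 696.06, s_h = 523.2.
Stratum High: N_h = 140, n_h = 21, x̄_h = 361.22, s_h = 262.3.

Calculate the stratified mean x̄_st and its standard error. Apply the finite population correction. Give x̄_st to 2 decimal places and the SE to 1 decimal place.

x̄_st = Σ W_h x̄_h = (530·360.69 + 130·696.06 + 140·361.22)/800 = 415.28037
V̂(x̄_st) = Σ W_h² (1 − n_h/N_h) s_h²/n_h, with W_h = N_h/N and N = 800:
  stratum Low: (530/800)²·(1 − 21/530)·176.9²/21 = 628.131
  stratum Mid: (130/800)²·(1 − 16/130)·523.2²/16 = 396.172
  stratum High: (140/800)²·(1 − 21/140)·262.3²/21 = 85.2849
V̂(x̄_st) = 1109.59
SE(x̄_st) = √1109.59 = 33.3105

x̄_st ≈ 415.28, SE ≈ 33.3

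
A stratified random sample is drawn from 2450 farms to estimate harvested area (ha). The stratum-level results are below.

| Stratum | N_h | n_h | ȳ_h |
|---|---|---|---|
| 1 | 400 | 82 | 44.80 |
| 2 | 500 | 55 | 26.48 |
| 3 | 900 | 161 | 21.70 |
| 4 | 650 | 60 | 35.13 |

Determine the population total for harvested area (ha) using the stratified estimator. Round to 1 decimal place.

τ̂_st = Σ N_h ȳ_h = 400·44.80 + 500·26.48 + 900·21.70 + 650·35.13 = 73524.5

τ̂_st ≈ 73524.5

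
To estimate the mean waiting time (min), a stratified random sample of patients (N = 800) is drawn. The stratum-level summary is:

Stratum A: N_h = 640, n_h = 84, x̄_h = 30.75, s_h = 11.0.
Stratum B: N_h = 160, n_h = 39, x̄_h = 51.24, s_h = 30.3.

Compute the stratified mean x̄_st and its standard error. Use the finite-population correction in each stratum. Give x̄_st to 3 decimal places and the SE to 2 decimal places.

x̄_st ≈ 34.848, SE ≈ 1.23

x̄_st = Σ W_h x̄_h = (640·30.75 + 160·51.24)/800 = 34.84800
V̂(x̄_st) = Σ W_h² (1 − n_h/N_h) s_h²/n_h, with W_h = N_h/N and N = 800:
  stratum A: (640/800)²·(1 − 84/640)·11.0²/84 = 0.800905
  stratum B: (160/800)²·(1 − 39/160)·30.3²/39 = 0.712108
V̂(x̄_st) = 1.51301
SE(x̄_st) = √1.51301 = 1.23005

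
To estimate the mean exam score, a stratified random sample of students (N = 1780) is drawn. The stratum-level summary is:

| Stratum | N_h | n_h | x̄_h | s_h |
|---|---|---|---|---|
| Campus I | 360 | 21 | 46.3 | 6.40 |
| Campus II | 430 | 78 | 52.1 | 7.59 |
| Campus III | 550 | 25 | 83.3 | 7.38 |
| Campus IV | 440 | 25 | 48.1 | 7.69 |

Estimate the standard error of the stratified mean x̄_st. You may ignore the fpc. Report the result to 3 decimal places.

SE(x̄_st) ≈ 0.690

V̂(x̄_st) = Σ W_h² s_h²/n_h, with W_h = N_h/N and N = 1780:
  stratum Campus I: (360/1780)²·6.40²/21 = 0.0797821
  stratum Campus II: (430/1780)²·7.59²/78 = 0.0431009
  stratum Campus III: (550/1780)²·7.38²/25 = 0.207997
  stratum Campus IV: (440/1780)²·7.69²/25 = 0.144537
V̂(x̄_st) = 0.475417
SE(x̄_st) = √0.475417 = 0.689505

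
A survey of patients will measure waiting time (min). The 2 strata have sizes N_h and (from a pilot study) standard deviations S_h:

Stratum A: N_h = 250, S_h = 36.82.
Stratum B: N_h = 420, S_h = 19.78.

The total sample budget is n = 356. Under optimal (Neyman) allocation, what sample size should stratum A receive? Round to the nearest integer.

187

Neyman allocation: n_h = n · N_h S_h / Σ N_i S_i, with n = 356.
  stratum A: N_h·S_h = 250·36.82 = 9205.00
  stratum B: N_h·S_h = 420·19.78 = 8307.60
Σ N_h S_h = 17512.60
n for stratum A = 356·9205.00/17512.60 = 187.121 → 187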